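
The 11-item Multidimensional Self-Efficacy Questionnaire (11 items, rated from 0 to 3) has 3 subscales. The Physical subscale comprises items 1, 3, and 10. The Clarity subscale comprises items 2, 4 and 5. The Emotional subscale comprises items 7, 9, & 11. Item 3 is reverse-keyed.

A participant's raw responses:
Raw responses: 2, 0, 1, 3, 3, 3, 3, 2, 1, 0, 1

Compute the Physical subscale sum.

4

Physical items: 1, 3, 10.
Of these, item 3 is reverse-keyed; reversed = (0+3) − raw = 3 − raw.
  item 1: 2
  item 3: 3 − 1 = 2
  item 10: 0
Sum = 2 + 2 + 0 = 4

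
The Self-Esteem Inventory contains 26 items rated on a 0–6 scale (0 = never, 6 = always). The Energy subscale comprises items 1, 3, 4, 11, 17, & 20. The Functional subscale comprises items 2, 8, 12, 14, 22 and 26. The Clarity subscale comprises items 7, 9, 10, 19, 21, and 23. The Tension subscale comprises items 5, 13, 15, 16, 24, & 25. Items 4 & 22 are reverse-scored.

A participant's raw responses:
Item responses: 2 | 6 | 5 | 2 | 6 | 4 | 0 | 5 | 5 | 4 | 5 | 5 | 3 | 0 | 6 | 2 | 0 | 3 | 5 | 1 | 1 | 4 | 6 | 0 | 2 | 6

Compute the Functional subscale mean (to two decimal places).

4.00

Functional items: 2, 8, 12, 14, 22, 26.
Of these, item 22 is reverse-scored; reversed = (0+6) − raw = 6 − raw.
  item 2: 6
  item 8: 5
  item 12: 5
  item 14: 0
  item 22: 6 − 4 = 2
  item 26: 6
Sum = 6 + 5 + 5 + 0 + 2 + 6 = 24
Mean = 24 / 6 = 4.00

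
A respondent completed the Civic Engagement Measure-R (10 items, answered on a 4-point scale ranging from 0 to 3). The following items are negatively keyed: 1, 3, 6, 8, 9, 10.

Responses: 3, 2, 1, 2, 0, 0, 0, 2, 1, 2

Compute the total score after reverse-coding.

Reverse-coded items (reverse-coded value = 3 − response):
  item 1: 3 − 3 = 0
  item 3: 3 − 1 = 2
  item 6: 3 − 0 = 3
  item 8: 3 − 2 = 1
  item 9: 3 − 1 = 2
  item 10: 3 − 2 = 1
Scored responses: 0, 2, 2, 2, 0, 3, 0, 1, 2, 1
Total = 0 + 2 + 2 + 2 + 0 + 3 + 0 + 1 + 2 + 1 = 13

13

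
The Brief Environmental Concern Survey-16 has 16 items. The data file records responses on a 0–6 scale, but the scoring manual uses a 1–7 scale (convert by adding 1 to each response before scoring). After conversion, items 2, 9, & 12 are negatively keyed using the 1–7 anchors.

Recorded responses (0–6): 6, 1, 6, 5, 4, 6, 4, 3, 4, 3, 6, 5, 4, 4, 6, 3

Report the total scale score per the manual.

Convert to 1–7: 7, 2, 7, 6, 5, 7, 5, 4, 5, 4, 7, 6, 5, 5, 7, 4
Reverse-coded (reverse-coded value = 8 − response):
  item 2: 8 − 2 = 6
  item 9: 8 − 5 = 3
  item 12: 8 − 6 = 2
Scored: 7, 6, 7, 6, 5, 7, 5, 4, 3, 4, 7, 2, 5, 5, 7, 4
Total = 84

84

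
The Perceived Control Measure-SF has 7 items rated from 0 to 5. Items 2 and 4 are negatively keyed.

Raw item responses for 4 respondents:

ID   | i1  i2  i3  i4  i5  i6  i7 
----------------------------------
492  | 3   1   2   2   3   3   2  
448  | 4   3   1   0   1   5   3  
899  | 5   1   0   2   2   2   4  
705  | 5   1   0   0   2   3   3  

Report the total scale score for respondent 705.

22

Respondent 705 raw: 5, 1, 0, 0, 2, 3, 3.
Reverse-coded (reversed = (0+5) − raw = 5 − raw):
  item 1: 5
  item 2: 5 − 1 = 4
  item 3: 0
  item 4: 5 − 0 = 5
  item 5: 2
  item 6: 3
  item 7: 3
Sum = 5 + 4 + 0 + 5 + 2 + 3 + 3 = 22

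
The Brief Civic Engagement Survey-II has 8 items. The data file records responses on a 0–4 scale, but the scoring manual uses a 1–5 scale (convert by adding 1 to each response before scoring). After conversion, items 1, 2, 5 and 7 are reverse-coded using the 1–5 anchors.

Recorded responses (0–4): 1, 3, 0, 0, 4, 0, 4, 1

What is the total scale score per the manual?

13

Convert to 1–5: 2, 4, 1, 1, 5, 1, 5, 2
Reverse-coded (reverse-coded value = 6 − response):
  item 1: 6 − 2 = 4
  item 2: 6 − 4 = 2
  item 5: 6 − 5 = 1
  item 7: 6 − 5 = 1
Scored: 4, 2, 1, 1, 1, 1, 1, 2
Total = 13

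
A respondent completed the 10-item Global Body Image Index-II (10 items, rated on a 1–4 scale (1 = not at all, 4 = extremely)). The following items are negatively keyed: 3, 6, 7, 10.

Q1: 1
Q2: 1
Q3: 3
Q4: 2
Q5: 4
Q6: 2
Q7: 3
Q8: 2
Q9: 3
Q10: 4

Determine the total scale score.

21

Apply reverse scoring (reverse-coded value = 5 − response):
  item 3: 5 − 3 = 2
  item 6: 5 − 2 = 3
  item 7: 5 − 3 = 2
  item 10: 5 − 4 = 1
Scored responses: 1, 1, 2, 2, 4, 3, 2, 2, 3, 1
Total = 1 + 1 + 2 + 2 + 4 + 3 + 2 + 2 + 3 + 1 = 21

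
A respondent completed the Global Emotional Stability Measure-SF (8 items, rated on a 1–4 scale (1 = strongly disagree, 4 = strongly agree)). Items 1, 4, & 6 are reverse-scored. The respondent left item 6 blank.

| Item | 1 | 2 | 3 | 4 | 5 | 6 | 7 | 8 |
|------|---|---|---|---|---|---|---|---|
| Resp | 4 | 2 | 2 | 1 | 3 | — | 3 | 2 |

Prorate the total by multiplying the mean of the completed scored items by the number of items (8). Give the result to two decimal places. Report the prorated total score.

19.43

Reverse-coded (reversed = (1+4) − raw = 5 − raw):
  item 1: 5 − 4 = 1
  item 4: 5 − 1 = 4
Completed scored items (7 of 8): 1, 2, 2, 4, 3, 3, 2; sum = 17.
Person mean = 17 / 7 ≈ 2.4286
Prorated total = (17 / 7) × 8 = 19.43 (to 2 dp)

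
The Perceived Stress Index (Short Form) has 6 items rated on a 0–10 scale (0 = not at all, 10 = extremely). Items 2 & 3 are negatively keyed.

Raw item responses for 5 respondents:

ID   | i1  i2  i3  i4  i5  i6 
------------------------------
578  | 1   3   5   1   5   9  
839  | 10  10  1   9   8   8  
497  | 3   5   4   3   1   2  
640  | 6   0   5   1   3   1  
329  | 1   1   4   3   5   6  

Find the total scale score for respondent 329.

30

Respondent 329 raw: 1, 1, 4, 3, 5, 6.
Reverse-coded (on a 0–10 scale, reversed = 10 − raw):
  item 1: 1
  item 2: 10 − 1 = 9
  item 3: 10 − 4 = 6
  item 4: 3
  item 5: 5
  item 6: 6
Sum = 1 + 9 + 6 + 3 + 5 + 6 = 30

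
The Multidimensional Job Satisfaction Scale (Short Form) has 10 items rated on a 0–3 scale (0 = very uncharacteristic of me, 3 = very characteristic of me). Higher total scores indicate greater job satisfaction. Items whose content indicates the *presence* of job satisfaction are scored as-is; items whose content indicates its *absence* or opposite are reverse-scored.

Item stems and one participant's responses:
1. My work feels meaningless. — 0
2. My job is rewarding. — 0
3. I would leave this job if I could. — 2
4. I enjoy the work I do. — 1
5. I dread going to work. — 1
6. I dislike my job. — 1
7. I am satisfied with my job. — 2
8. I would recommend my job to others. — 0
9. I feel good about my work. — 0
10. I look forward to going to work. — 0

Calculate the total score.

Items 1, 3, 5, 6 describe the absence/opposite of job satisfaction → reverse-score.
reversed = (0+3) − raw = 3 − raw.
  item 1: 3 − 0 = 3
  item 2: 0
  item 3: 3 − 2 = 1
  item 4: 1
  item 5: 3 − 1 = 2
  item 6: 3 − 1 = 2
  item 7: 2
  item 8: 0
  item 9: 0
  item 10: 0
Total = 3 + 0 + 1 + 1 + 2 + 2 + 2 + 0 + 0 + 0 = 11

11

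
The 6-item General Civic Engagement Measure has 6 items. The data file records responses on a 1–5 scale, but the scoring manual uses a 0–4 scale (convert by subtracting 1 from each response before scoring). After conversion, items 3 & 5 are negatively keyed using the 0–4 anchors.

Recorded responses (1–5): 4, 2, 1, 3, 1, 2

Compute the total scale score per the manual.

15

Convert to 0–4: 3, 1, 0, 2, 0, 1
Reverse-coded (reverse-coded value = 4 − response):
  item 3: 4 − 0 = 4
  item 5: 4 − 0 = 4
Scored: 3, 1, 4, 2, 4, 1
Total = 15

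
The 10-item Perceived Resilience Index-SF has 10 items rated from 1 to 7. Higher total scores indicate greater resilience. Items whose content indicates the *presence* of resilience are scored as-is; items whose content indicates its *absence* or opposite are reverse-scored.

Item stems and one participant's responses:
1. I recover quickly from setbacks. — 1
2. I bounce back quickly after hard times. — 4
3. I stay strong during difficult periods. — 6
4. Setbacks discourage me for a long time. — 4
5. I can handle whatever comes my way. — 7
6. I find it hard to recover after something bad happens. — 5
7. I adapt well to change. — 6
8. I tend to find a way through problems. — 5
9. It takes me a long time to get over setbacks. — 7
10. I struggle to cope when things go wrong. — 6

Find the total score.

Items 4, 6, 9, 10 describe the absence/opposite of resilience → reverse-score.
reversed = (1+7) − raw = 8 − raw.
  item 1: 1
  item 2: 4
  item 3: 6
  item 4: 8 − 4 = 4
  item 5: 7
  item 6: 8 − 5 = 3
  item 7: 6
  item 8: 5
  item 9: 8 − 7 = 1
  item 10: 8 − 6 = 2
Total = 1 + 4 + 6 + 4 + 7 + 3 + 6 + 5 + 1 + 2 = 39

39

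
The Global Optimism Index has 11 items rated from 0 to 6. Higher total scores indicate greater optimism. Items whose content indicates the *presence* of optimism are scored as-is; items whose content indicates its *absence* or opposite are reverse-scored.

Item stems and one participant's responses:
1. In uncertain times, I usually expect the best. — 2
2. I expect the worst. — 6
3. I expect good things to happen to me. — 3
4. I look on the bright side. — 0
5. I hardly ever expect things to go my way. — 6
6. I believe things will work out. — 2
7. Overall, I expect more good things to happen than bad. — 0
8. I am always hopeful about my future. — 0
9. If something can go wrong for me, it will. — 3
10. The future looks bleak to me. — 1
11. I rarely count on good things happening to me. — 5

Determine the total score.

16

Items 2, 5, 9, 10, 11 describe the absence/opposite of optimism → reverse-score.
on a 0–6 scale, reversed = 6 − raw.
  item 1: 2
  item 2: 6 − 6 = 0
  item 3: 3
  item 4: 0
  item 5: 6 − 6 = 0
  item 6: 2
  item 7: 0
  item 8: 0
  item 9: 6 − 3 = 3
  item 10: 6 − 1 = 5
  item 11: 6 − 5 = 1
Total = 2 + 0 + 3 + 0 + 0 + 2 + 0 + 0 + 3 + 5 + 1 = 16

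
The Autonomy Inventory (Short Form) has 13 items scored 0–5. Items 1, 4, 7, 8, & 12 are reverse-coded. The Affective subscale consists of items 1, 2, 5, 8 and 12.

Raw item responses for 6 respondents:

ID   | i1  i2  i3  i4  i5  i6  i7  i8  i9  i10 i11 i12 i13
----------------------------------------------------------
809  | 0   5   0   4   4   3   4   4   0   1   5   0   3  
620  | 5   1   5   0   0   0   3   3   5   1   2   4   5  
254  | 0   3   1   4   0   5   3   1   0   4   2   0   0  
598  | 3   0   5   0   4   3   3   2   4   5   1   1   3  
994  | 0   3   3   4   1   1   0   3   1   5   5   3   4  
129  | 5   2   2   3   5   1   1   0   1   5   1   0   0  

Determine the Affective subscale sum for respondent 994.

13

Respondent 994 raw: 0, 3, 3, 4, 1, 1, 0, 3, 1, 5, 5, 3, 4.
Affective items: 1, 2, 5, 8, 12.
Reverse-coded (reversed = (0+5) − raw = 5 − raw):
  item 1: 5 − 0 = 5
  item 2: 3
  item 5: 1
  item 8: 5 − 3 = 2
  item 12: 5 − 3 = 2
Sum = 5 + 3 + 1 + 2 + 2 = 13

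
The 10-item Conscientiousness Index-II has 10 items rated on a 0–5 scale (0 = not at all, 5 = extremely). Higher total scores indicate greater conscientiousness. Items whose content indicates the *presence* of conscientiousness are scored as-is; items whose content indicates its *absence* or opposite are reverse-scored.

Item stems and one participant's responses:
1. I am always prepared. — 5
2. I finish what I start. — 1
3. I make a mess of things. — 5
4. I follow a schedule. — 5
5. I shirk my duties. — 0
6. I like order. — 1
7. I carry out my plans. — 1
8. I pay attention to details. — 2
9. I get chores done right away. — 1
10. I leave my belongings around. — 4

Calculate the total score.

22

Items 3, 5, 10 describe the absence/opposite of conscientiousness → reverse-score.
reverse-coded value = 5 − response.
  item 1: 5
  item 2: 1
  item 3: 5 − 5 = 0
  item 4: 5
  item 5: 5 − 0 = 5
  item 6: 1
  item 7: 1
  item 8: 2
  item 9: 1
  item 10: 5 − 4 = 1
Total = 5 + 1 + 0 + 5 + 5 + 1 + 1 + 2 + 1 + 1 = 22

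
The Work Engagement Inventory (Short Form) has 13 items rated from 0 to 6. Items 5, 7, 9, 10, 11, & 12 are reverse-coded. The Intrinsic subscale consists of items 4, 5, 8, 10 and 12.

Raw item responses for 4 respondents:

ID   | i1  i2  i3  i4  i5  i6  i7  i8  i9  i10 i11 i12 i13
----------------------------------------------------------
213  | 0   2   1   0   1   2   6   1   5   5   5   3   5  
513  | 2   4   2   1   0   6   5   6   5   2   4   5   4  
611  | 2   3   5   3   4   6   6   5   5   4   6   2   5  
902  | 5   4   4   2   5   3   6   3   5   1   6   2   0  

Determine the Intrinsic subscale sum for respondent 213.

Respondent 213 raw: 0, 2, 1, 0, 1, 2, 6, 1, 5, 5, 5, 3, 5.
Intrinsic items: 4, 5, 8, 10, 12.
Reverse-coded (reverse-coded value = 6 − response):
  item 4: 0
  item 5: 6 − 1 = 5
  item 8: 1
  item 10: 6 − 5 = 1
  item 12: 6 − 3 = 3
Sum = 0 + 5 + 1 + 1 + 3 = 10

10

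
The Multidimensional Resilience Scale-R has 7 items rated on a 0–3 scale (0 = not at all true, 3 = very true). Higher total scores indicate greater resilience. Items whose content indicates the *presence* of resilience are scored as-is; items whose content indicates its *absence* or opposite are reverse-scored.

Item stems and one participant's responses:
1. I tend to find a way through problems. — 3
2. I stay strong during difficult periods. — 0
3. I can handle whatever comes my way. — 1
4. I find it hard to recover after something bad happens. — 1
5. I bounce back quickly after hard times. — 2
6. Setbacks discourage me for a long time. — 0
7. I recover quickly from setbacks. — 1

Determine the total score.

12

Items 4, 6 describe the absence/opposite of resilience → reverse-score.
reverse-coded value = 3 − response.
  item 1: 3
  item 2: 0
  item 3: 1
  item 4: 3 − 1 = 2
  item 5: 2
  item 6: 3 − 0 = 3
  item 7: 1
Total = 3 + 0 + 1 + 2 + 2 + 3 + 1 = 12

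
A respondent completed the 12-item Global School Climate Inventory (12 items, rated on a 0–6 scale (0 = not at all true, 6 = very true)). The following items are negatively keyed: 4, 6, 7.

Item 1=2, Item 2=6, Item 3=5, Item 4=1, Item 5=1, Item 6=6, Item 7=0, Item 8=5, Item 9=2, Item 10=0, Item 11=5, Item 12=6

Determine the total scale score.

Raw sum = 39. Negatively keyed items: 4, 6, 7; their raw sum = 7.
Each reversal replaces raw with 6 − raw, changing the total by 6 − 2·raw per item.
Total = 39 + 3·6 − 2·7 = 39 + 18 − 14 = 43

43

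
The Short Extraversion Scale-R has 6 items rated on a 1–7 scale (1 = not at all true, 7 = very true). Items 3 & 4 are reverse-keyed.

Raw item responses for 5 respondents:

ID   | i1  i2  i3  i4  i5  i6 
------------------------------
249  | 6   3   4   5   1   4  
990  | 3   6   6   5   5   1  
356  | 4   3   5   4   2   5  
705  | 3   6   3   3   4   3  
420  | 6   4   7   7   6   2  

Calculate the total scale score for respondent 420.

Respondent 420 raw: 6, 4, 7, 7, 6, 2.
Reverse-coded (reversed = (1+7) − raw = 8 − raw):
  item 1: 6
  item 2: 4
  item 3: 8 − 7 = 1
  item 4: 8 − 7 = 1
  item 5: 6
  item 6: 2
Sum = 6 + 4 + 1 + 1 + 6 + 2 = 20

20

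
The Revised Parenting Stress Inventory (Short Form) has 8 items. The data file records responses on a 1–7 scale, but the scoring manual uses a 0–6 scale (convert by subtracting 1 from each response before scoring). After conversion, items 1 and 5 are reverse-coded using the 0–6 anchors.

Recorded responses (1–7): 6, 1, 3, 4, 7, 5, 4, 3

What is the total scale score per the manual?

Convert to 0–6: 5, 0, 2, 3, 6, 4, 3, 2
Reverse-coded (on a 0–6 scale, reversed = 6 − raw):
  item 1: 6 − 5 = 1
  item 5: 6 − 6 = 0
Scored: 1, 0, 2, 3, 0, 4, 3, 2
Total = 15

15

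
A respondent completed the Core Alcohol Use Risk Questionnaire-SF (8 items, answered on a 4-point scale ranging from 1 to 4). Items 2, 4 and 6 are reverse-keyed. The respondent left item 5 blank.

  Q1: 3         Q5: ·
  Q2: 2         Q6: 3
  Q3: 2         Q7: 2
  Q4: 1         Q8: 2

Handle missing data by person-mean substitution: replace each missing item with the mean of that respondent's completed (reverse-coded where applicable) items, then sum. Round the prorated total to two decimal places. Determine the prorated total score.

20.57

Reverse-coded (reverse-coded value = 5 − response):
  item 2: 5 − 2 = 3
  item 4: 5 − 1 = 4
  item 6: 5 − 3 = 2
Completed scored items (7 of 8): 3, 3, 2, 4, 2, 2, 2; sum = 18.
Person mean = 18 / 7 ≈ 2.5714
Prorated total = (18 / 7) × 8 = 20.57 (to 2 dp)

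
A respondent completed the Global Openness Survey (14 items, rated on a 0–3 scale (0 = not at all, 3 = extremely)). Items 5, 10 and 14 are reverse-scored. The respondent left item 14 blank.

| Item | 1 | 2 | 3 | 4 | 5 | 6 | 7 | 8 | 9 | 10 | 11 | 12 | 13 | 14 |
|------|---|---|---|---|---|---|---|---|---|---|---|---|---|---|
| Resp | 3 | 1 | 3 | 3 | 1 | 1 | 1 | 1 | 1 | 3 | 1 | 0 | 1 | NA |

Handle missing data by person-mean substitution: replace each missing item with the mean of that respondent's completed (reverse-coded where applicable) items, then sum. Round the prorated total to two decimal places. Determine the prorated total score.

19.38

Reverse-coded (reverse-coded value = 3 − response):
  item 5: 3 − 1 = 2
  item 10: 3 − 3 = 0
Completed scored items (13 of 14): 3, 1, 3, 3, 2, 1, 1, 1, 1, 0, 1, 0, 1; sum = 18.
Person mean = 18 / 13 ≈ 1.3846
Prorated total = (18 / 13) × 14 = 19.38 (to 2 dp)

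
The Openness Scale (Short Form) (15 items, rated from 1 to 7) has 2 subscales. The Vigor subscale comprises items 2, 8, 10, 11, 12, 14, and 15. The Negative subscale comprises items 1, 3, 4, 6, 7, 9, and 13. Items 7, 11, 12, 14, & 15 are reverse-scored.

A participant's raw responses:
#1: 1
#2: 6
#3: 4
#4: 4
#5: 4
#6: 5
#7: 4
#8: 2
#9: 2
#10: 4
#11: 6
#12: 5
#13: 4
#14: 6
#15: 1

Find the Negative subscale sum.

Negative items: 1, 3, 4, 6, 7, 9, 13.
Of these, item 7 is reverse-scored; reverse-coded value = 8 − response.
  item 1: 1
  item 3: 4
  item 4: 4
  item 6: 5
  item 7: 8 − 4 = 4
  item 9: 2
  item 13: 4
Sum = 1 + 4 + 4 + 5 + 4 + 2 + 4 = 24

24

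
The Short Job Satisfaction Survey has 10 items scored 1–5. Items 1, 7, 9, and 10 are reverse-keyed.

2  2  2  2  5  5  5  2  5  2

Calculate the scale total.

28

Reverse-keyed items use 6 − raw:
  item 1: 6 − 2 = 4
  item 7: 6 − 5 = 1
  item 9: 6 − 5 = 1
  item 10: 6 − 2 = 4
After reverse-coding: 4, 2, 2, 2, 5, 5, 1, 2, 1, 4
Total = 4 + 2 + 2 + 2 + 5 + 5 + 1 + 2 + 1 + 4 = 28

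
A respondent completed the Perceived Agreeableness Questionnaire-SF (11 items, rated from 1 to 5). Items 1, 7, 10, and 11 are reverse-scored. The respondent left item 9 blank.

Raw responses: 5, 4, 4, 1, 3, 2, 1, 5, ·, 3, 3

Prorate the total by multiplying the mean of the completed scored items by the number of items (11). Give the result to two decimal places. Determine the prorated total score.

Reverse-coded (on a 1–5 scale, reversed = 6 − raw):
  item 1: 6 − 5 = 1
  item 7: 6 − 1 = 5
  item 10: 6 − 3 = 3
  item 11: 6 − 3 = 3
Completed scored items (10 of 11): 1, 4, 4, 1, 3, 2, 5, 5, 3, 3; sum = 31.
Person mean = 31 / 10 ≈ 3.1000
Prorated total = (31 / 10) × 11 = 34.10 (to 2 dp)

34.10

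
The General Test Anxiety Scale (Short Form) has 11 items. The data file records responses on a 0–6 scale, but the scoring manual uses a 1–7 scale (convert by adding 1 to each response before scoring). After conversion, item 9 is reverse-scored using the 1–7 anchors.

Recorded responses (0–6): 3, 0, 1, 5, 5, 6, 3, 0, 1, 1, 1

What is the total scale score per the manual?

Convert to 1–7: 4, 1, 2, 6, 6, 7, 4, 1, 2, 2, 2
Reverse-coded (reverse-coded value = 8 − response):
  item 9: 8 − 2 = 6
Scored: 4, 1, 2, 6, 6, 7, 4, 1, 6, 2, 2
Total = 41

41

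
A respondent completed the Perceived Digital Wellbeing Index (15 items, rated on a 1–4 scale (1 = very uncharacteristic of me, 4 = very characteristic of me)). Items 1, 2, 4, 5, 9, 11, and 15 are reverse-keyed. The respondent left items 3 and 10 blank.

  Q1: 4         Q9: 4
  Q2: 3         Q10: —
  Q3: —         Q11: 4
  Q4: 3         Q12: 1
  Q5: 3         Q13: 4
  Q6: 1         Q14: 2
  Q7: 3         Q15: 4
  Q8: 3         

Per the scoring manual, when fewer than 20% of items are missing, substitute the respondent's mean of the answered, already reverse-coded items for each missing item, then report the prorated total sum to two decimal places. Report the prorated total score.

27.69

Reverse-coded (on a 1–4 scale, reversed = 5 − raw):
  item 1: 5 − 4 = 1
  item 2: 5 − 3 = 2
  item 4: 5 − 3 = 2
  item 5: 5 − 3 = 2
  item 9: 5 − 4 = 1
  item 11: 5 − 4 = 1
  item 15: 5 − 4 = 1
Completed scored items (13 of 15): 1, 2, 2, 2, 1, 3, 3, 1, 1, 1, 4, 2, 1; sum = 24.
Person mean = 24 / 13 ≈ 1.8462
Prorated total = (24 / 13) × 15 = 27.69 (to 2 dp)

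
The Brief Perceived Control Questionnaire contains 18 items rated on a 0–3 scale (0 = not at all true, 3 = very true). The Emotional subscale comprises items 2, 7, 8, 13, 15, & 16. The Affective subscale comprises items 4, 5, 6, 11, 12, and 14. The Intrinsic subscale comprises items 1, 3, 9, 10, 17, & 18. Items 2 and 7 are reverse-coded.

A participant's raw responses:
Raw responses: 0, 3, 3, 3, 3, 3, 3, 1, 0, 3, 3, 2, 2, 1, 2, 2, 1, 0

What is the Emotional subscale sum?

7

Emotional items: 2, 7, 8, 13, 15, 16.
Of these, items 2 and 7 are reverse-coded; reverse-coded value = 3 − response.
  item 2: 3 − 3 = 0
  item 7: 3 − 3 = 0
  item 8: 1
  item 13: 2
  item 15: 2
  item 16: 2
Sum = 0 + 0 + 1 + 2 + 2 + 2 = 7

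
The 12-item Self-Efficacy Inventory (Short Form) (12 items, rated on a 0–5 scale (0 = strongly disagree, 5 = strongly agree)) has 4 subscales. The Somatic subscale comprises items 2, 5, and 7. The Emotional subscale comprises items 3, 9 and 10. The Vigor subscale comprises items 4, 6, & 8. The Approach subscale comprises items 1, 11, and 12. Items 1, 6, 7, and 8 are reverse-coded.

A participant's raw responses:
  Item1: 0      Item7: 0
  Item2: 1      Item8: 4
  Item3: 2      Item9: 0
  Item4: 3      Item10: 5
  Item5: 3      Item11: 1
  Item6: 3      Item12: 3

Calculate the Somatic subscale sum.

Somatic items: 2, 5, 7.
Of these, item 7 is reverse-coded; reverse-coded value = 5 − response.
  item 2: 1
  item 5: 3
  item 7: 5 − 0 = 5
Sum = 1 + 3 + 5 = 9

9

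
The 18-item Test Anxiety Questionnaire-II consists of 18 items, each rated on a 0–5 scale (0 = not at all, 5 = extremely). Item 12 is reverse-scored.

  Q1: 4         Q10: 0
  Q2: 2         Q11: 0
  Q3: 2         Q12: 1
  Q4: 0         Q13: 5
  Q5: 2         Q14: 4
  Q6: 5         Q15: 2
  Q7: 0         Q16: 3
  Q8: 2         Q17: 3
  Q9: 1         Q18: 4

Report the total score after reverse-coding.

Raw sum = 40. Reverse-scored items: 12; their raw sum = 1.
Each reversal replaces raw with 5 − raw, changing the total by 5 − 2·raw per item.
Total = 40 + 1·5 − 2·1 = 40 + 5 − 2 = 43

43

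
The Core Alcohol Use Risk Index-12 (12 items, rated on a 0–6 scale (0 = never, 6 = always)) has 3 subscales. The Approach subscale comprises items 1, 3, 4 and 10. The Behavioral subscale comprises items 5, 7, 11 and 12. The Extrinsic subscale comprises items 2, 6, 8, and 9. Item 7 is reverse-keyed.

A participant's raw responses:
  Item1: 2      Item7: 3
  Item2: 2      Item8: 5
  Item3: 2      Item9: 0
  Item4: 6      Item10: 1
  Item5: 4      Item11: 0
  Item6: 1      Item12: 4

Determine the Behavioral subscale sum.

Behavioral items: 5, 7, 11, 12.
Of these, item 7 is reverse-keyed; on a 0–6 scale, reversed = 6 − raw.
  item 5: 4
  item 7: 6 − 3 = 3
  item 11: 0
  item 12: 4
Sum = 4 + 3 + 0 + 4 = 11

11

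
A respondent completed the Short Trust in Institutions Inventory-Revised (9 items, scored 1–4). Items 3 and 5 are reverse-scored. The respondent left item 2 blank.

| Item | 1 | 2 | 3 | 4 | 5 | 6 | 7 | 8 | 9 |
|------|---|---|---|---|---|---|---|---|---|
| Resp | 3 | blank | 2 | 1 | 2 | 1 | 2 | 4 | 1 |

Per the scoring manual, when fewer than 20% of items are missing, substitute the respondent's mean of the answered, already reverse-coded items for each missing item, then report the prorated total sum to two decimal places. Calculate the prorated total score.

Reverse-coded (reversed = (1+4) − raw = 5 − raw):
  item 3: 5 − 2 = 3
  item 5: 5 − 2 = 3
Completed scored items (8 of 9): 3, 3, 1, 3, 1, 2, 4, 1; sum = 18.
Person mean = 18 / 8 ≈ 2.2500
Prorated total = (18 / 8) × 9 = 20.25 (to 2 dp)

20.25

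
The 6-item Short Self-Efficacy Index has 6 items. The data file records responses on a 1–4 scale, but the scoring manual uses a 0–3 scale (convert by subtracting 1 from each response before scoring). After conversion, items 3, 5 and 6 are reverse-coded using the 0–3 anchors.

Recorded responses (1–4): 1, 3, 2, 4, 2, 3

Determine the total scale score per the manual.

Convert to 0–3: 0, 2, 1, 3, 1, 2
Reverse-coded (reversed = (0+3) − raw = 3 − raw):
  item 3: 3 − 1 = 2
  item 5: 3 − 1 = 2
  item 6: 3 − 2 = 1
Scored: 0, 2, 2, 3, 2, 1
Total = 10

10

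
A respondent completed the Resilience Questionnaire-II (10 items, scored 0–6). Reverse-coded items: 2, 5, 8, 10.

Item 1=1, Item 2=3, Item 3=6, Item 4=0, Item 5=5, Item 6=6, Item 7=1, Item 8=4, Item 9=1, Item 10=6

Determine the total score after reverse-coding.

Reversing items 2, 5, 8 and 10 with 6 − raw:
Total = 1 + (6−3) + 6 + 0 + (6−5) + 6 + 1 + (6−4) + 1 + (6−6)
      = 1 + 3 + 6 + 0 + 1 + 6 + 1 + 2 + 1 + 0 = 21

21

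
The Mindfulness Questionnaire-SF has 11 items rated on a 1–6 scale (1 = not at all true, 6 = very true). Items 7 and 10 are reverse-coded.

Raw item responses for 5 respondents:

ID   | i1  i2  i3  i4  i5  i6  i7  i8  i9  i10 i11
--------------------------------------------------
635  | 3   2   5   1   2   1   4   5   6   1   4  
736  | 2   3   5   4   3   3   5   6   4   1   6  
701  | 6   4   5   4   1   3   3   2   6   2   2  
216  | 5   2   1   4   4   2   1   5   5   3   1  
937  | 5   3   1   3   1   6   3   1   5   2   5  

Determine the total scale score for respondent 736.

44

Respondent 736 raw: 2, 3, 5, 4, 3, 3, 5, 6, 4, 1, 6.
Reverse-coded (reverse-coded value = 7 − response):
  item 1: 2
  item 2: 3
  item 3: 5
  item 4: 4
  item 5: 3
  item 6: 3
  item 7: 7 − 5 = 2
  item 8: 6
  item 9: 4
  item 10: 7 − 1 = 6
  item 11: 6
Sum = 2 + 3 + 5 + 4 + 3 + 3 + 2 + 6 + 4 + 6 + 6 = 44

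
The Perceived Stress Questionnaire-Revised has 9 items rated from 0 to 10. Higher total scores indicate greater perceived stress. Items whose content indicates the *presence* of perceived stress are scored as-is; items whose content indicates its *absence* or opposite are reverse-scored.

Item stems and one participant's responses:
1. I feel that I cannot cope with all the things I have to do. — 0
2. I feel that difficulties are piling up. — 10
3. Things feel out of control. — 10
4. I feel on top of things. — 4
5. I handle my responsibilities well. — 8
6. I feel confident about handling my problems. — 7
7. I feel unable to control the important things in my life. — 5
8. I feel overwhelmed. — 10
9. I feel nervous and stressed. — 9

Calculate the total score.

Items 4, 5, 6 describe the absence/opposite of perceived stress → reverse-score.
on a 0–10 scale, reversed = 10 − raw.
  item 1: 0
  item 2: 10
  item 3: 10
  item 4: 10 − 4 = 6
  item 5: 10 − 8 = 2
  item 6: 10 − 7 = 3
  item 7: 5
  item 8: 10
  item 9: 9
Total = 0 + 10 + 10 + 6 + 2 + 3 + 5 + 10 + 9 = 55

55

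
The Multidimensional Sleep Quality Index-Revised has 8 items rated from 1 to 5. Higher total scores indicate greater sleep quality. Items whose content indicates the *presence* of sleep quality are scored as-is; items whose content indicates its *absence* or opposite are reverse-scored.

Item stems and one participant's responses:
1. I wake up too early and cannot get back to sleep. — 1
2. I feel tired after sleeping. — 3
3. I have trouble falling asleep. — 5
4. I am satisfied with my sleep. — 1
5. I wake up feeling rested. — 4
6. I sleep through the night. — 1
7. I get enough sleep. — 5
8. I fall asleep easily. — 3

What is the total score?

Items 1, 2, 3 describe the absence/opposite of sleep quality → reverse-score.
reversed = (1+5) − raw = 6 − raw.
  item 1: 6 − 1 = 5
  item 2: 6 − 3 = 3
  item 3: 6 − 5 = 1
  item 4: 1
  item 5: 4
  item 6: 1
  item 7: 5
  item 8: 3
Total = 5 + 3 + 1 + 1 + 4 + 1 + 5 + 3 = 23

23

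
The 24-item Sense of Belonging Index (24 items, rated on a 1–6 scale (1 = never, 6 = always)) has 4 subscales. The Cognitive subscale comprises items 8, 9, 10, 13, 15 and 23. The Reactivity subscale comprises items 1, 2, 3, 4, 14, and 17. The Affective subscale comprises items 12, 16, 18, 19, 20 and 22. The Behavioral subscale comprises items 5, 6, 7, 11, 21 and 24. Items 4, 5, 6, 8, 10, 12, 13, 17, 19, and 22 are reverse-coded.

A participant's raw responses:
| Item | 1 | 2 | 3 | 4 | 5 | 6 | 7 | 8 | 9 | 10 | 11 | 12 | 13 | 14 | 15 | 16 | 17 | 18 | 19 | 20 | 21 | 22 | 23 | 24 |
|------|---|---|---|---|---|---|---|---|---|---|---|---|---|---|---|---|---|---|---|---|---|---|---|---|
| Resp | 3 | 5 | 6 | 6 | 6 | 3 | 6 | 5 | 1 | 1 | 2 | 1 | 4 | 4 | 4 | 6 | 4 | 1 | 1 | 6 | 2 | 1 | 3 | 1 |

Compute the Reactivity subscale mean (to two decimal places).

Reactivity items: 1, 2, 3, 4, 14, 17.
Of these, items 4 & 17 are reverse-coded; reversed = (1+6) − raw = 7 − raw.
  item 1: 3
  item 2: 5
  item 3: 6
  item 4: 7 − 6 = 1
  item 14: 4
  item 17: 7 − 4 = 3
Sum = 3 + 5 + 6 + 1 + 4 + 3 = 22
Mean = 22 / 6 = 3.67

3.67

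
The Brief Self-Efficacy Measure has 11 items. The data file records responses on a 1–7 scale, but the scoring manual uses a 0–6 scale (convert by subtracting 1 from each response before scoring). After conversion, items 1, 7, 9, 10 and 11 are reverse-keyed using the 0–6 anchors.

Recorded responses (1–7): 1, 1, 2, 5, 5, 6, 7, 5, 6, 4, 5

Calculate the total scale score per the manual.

Convert to 0–6: 0, 0, 1, 4, 4, 5, 6, 4, 5, 3, 4
Reverse-coded (on a 0–6 scale, reversed = 6 − raw):
  item 1: 6 − 0 = 6
  item 7: 6 − 6 = 0
  item 9: 6 − 5 = 1
  item 10: 6 − 3 = 3
  item 11: 6 − 4 = 2
Scored: 6, 0, 1, 4, 4, 5, 0, 4, 1, 3, 2
Total = 30

30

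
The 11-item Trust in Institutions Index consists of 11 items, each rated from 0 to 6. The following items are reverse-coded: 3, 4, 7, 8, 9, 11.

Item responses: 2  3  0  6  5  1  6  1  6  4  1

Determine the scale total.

Reverse-coded items (reversed = (0+6) − raw = 6 − raw):
  item 3: 6 − 0 = 6
  item 4: 6 − 6 = 0
  item 7: 6 − 6 = 0
  item 8: 6 − 1 = 5
  item 9: 6 − 6 = 0
  item 11: 6 − 1 = 5
After reverse-coding: 2, 3, 6, 0, 5, 1, 0, 5, 0, 4, 5
Total = 2 + 3 + 6 + 0 + 5 + 1 + 0 + 5 + 0 + 4 + 5 = 31

31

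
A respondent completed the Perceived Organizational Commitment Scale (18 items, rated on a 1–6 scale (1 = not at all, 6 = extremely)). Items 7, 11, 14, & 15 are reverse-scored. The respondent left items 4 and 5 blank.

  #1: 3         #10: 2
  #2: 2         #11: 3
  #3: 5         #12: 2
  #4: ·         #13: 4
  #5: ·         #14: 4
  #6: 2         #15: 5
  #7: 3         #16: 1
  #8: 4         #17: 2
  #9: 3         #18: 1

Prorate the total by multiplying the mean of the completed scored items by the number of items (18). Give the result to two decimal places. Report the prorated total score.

49.50

Reverse-coded (on a 1–6 scale, reversed = 7 − raw):
  item 7: 7 − 3 = 4
  item 11: 7 − 3 = 4
  item 14: 7 − 4 = 3
  item 15: 7 − 5 = 2
Completed scored items (16 of 18): 3, 2, 5, 2, 4, 4, 3, 2, 4, 2, 4, 3, 2, 1, 2, 1; sum = 44.
Person mean = 44 / 16 ≈ 2.7500
Prorated total = (44 / 16) × 18 = 49.50 (to 2 dp)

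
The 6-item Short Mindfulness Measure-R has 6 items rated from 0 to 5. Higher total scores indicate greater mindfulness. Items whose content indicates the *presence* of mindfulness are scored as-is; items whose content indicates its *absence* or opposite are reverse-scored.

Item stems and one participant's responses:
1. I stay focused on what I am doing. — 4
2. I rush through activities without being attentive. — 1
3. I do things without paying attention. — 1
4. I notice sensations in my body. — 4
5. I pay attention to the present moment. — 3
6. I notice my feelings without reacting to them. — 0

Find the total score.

Items 2, 3 describe the absence/opposite of mindfulness → reverse-score.
on a 0–5 scale, reversed = 5 − raw.
  item 1: 4
  item 2: 5 − 1 = 4
  item 3: 5 − 1 = 4
  item 4: 4
  item 5: 3
  item 6: 0
Total = 4 + 4 + 4 + 4 + 3 + 0 = 19

19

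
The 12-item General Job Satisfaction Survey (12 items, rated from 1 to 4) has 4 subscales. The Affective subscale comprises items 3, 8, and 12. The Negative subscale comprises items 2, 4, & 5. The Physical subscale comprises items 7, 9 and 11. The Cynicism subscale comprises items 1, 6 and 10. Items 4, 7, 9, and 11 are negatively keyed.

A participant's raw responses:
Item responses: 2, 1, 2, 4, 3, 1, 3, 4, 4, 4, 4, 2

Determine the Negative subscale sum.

5

Negative items: 2, 4, 5.
Of these, item 4 is negatively keyed; reverse-coded value = 5 − response.
  item 2: 1
  item 4: 5 − 4 = 1
  item 5: 3
Sum = 1 + 1 + 3 = 5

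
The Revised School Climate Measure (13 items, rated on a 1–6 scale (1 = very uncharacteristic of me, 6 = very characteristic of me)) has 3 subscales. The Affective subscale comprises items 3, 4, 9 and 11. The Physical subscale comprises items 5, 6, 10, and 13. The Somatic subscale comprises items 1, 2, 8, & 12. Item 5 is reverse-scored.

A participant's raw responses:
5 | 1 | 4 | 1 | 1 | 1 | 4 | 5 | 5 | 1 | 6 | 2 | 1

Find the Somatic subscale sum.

Somatic items: 1, 2, 8, 12.
  item 1: 5
  item 2: 1
  item 8: 5
  item 12: 2
Sum = 5 + 1 + 5 + 2 = 13

13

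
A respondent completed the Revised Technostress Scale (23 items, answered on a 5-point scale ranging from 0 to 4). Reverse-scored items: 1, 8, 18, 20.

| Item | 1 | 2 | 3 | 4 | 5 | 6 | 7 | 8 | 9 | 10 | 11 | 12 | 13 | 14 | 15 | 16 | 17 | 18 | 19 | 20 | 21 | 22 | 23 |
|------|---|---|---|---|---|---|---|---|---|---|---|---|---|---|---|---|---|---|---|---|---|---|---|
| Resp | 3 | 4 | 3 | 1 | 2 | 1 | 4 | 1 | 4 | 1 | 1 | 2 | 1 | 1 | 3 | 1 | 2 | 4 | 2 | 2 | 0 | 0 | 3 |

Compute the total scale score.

42

Reverse-coded items (on a 0–4 scale, reversed = 4 − raw):
  item 1: 4 − 3 = 1
  item 8: 4 − 1 = 3
  item 18: 4 − 4 = 0
  item 20: 4 − 2 = 2
Scored items: 1, 4, 3, 1, 2, 1, 4, 3, 4, 1, 1, 2, 1, 1, 3, 1, 2, 0, 2, 2, 0, 0, 3
Total = 1 + 4 + 3 + 1 + 2 + 1 + 4 + 3 + 4 + 1 + 1 + 2 + 1 + 1 + 3 + 1 + 2 + 0 + 2 + 2 + 0 + 0 + 3 = 42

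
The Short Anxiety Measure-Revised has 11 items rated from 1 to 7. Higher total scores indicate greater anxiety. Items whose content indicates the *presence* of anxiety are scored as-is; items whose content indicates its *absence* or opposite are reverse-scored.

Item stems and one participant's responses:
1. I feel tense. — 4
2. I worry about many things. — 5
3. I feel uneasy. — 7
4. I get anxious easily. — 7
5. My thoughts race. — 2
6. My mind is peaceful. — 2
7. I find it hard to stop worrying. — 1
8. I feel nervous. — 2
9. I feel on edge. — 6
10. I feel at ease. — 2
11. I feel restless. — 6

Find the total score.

52

Items 6, 10 describe the absence/opposite of anxiety → reverse-score.
reversed = (1+7) − raw = 8 − raw.
  item 1: 4
  item 2: 5
  item 3: 7
  item 4: 7
  item 5: 2
  item 6: 8 − 2 = 6
  item 7: 1
  item 8: 2
  item 9: 6
  item 10: 8 − 2 = 6
  item 11: 6
Total = 4 + 5 + 7 + 7 + 2 + 6 + 1 + 2 + 6 + 6 + 6 = 52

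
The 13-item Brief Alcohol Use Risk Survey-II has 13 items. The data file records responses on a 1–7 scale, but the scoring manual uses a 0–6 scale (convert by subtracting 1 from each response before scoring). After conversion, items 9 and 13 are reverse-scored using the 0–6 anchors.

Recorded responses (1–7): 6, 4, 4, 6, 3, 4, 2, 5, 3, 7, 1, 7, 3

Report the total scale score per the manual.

46

Convert to 0–6: 5, 3, 3, 5, 2, 3, 1, 4, 2, 6, 0, 6, 2
Reverse-coded (reversed = (0+6) − raw = 6 − raw):
  item 9: 6 − 2 = 4
  item 13: 6 − 2 = 4
Scored: 5, 3, 3, 5, 2, 3, 1, 4, 4, 6, 0, 6, 4
Total = 46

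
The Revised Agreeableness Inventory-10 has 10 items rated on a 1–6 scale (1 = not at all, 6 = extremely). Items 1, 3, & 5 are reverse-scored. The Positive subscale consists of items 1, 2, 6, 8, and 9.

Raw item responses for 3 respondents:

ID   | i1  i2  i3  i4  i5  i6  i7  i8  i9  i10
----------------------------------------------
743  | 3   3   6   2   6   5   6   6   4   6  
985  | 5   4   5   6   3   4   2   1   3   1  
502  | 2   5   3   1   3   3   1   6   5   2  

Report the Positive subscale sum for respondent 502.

Respondent 502 raw: 2, 5, 3, 1, 3, 3, 1, 6, 5, 2.
Positive items: 1, 2, 6, 8, 9.
Reverse-coded (reverse-coded value = 7 − response):
  item 1: 7 − 2 = 5
  item 2: 5
  item 6: 3
  item 8: 6
  item 9: 5
Sum = 5 + 5 + 3 + 6 + 5 = 24

24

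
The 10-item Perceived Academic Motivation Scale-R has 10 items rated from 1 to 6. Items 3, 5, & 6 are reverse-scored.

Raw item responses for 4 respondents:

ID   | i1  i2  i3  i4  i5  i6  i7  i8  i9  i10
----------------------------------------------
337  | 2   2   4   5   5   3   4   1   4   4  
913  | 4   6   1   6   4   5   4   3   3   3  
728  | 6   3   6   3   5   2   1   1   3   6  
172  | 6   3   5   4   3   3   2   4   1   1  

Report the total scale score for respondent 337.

31

Respondent 337 raw: 2, 2, 4, 5, 5, 3, 4, 1, 4, 4.
Reverse-coded (reversed = (1+6) − raw = 7 − raw):
  item 1: 2
  item 2: 2
  item 3: 7 − 4 = 3
  item 4: 5
  item 5: 7 − 5 = 2
  item 6: 7 − 3 = 4
  item 7: 4
  item 8: 1
  item 9: 4
  item 10: 4
Sum = 2 + 2 + 3 + 5 + 2 + 4 + 4 + 1 + 4 + 4 = 31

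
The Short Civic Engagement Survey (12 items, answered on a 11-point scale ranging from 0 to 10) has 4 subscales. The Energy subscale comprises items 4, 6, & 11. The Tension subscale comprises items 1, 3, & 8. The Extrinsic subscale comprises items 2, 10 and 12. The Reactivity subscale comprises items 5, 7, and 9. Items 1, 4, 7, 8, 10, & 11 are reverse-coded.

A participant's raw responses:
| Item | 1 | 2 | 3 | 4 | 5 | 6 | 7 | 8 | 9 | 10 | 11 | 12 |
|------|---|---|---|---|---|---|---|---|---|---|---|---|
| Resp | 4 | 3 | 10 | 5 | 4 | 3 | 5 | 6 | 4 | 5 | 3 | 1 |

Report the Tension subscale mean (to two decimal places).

Tension items: 1, 3, 8.
Of these, items 1 and 8 are reverse-coded; reverse-coded value = 10 − response.
  item 1: 10 − 4 = 6
  item 3: 10
  item 8: 10 − 6 = 4
Sum = 6 + 10 + 4 = 20
Mean = 20 / 3 = 6.67

6.67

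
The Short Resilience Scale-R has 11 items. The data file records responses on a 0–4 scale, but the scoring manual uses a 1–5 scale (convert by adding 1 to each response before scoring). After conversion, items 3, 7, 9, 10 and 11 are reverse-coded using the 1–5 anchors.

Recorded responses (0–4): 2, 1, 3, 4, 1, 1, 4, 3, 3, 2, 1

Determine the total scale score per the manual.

30

Convert to 1–5: 3, 2, 4, 5, 2, 2, 5, 4, 4, 3, 2
Reverse-coded (on a 1–5 scale, reversed = 6 − raw):
  item 3: 6 − 4 = 2
  item 7: 6 − 5 = 1
  item 9: 6 − 4 = 2
  item 10: 6 − 3 = 3
  item 11: 6 − 2 = 4
Scored: 3, 2, 2, 5, 2, 2, 1, 4, 2, 3, 4
Total = 30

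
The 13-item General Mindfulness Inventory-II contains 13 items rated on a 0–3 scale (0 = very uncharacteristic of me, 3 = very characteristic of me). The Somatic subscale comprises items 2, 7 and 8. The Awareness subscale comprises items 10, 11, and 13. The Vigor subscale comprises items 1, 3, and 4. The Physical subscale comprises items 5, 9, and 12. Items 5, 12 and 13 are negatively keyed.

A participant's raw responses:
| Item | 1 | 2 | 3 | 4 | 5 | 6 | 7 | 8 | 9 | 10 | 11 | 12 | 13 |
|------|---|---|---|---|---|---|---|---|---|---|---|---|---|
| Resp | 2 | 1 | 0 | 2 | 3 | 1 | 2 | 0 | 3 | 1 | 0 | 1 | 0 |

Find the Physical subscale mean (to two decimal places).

1.67

Physical items: 5, 9, 12.
Of these, items 5 and 12 are negatively keyed; on a 0–3 scale, reversed = 3 − raw.
  item 5: 3 − 3 = 0
  item 9: 3
  item 12: 3 − 1 = 2
Sum = 0 + 3 + 2 = 5
Mean = 5 / 3 = 1.67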